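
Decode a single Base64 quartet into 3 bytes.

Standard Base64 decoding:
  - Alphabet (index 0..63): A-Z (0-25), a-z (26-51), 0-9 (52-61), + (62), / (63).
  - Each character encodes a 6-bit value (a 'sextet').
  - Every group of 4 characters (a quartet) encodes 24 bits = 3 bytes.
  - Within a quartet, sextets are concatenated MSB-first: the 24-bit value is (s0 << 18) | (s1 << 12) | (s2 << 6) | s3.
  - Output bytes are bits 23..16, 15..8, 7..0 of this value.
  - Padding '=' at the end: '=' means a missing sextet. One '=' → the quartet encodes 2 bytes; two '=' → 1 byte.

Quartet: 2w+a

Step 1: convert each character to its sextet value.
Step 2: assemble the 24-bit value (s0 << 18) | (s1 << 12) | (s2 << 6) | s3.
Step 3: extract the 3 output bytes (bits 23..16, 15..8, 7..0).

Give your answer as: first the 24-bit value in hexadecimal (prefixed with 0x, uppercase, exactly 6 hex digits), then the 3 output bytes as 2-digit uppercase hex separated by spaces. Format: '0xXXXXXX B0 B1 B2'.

Answer: 0xDB0F9A DB 0F 9A

Derivation:
Sextets: 2=54, w=48, +=62, a=26
24-bit: (54<<18) | (48<<12) | (62<<6) | 26
      = 0xD80000 | 0x030000 | 0x000F80 | 0x00001A
      = 0xDB0F9A
Bytes: (v>>16)&0xFF=DB, (v>>8)&0xFF=0F, v&0xFF=9A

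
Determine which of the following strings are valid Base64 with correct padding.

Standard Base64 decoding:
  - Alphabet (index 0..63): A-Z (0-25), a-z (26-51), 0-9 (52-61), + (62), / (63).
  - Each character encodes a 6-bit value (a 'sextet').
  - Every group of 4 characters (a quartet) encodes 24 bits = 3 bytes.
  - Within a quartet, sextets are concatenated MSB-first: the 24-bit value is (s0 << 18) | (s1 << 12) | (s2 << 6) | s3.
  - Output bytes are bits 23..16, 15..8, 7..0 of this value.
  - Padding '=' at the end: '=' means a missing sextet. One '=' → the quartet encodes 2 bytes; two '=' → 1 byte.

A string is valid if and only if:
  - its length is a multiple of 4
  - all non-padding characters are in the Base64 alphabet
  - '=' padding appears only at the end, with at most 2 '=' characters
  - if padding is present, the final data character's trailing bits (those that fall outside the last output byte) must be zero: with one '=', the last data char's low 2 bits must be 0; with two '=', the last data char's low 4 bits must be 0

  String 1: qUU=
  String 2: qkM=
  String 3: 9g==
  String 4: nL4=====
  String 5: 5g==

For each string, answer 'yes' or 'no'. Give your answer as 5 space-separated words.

String 1: 'qUU=' → valid
String 2: 'qkM=' → valid
String 3: '9g==' → valid
String 4: 'nL4=====' → invalid (5 pad chars (max 2))
String 5: '5g==' → valid

Answer: yes yes yes no yes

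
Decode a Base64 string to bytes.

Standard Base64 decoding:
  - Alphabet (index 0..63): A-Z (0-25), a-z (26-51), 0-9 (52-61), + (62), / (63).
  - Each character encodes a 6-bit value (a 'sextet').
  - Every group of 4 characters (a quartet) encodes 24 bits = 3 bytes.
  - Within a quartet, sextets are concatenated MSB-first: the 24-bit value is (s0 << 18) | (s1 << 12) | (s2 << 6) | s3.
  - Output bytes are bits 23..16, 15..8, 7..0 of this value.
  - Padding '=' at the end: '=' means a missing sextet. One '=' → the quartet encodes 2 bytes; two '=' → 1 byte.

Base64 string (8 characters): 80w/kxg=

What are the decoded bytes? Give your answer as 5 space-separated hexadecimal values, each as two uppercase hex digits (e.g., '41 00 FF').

Answer: F3 4C 3F 93 18

Derivation:
After char 0 ('8'=60): chars_in_quartet=1 acc=0x3C bytes_emitted=0
After char 1 ('0'=52): chars_in_quartet=2 acc=0xF34 bytes_emitted=0
After char 2 ('w'=48): chars_in_quartet=3 acc=0x3CD30 bytes_emitted=0
After char 3 ('/'=63): chars_in_quartet=4 acc=0xF34C3F -> emit F3 4C 3F, reset; bytes_emitted=3
After char 4 ('k'=36): chars_in_quartet=1 acc=0x24 bytes_emitted=3
After char 5 ('x'=49): chars_in_quartet=2 acc=0x931 bytes_emitted=3
After char 6 ('g'=32): chars_in_quartet=3 acc=0x24C60 bytes_emitted=3
Padding '=': partial quartet acc=0x24C60 -> emit 93 18; bytes_emitted=5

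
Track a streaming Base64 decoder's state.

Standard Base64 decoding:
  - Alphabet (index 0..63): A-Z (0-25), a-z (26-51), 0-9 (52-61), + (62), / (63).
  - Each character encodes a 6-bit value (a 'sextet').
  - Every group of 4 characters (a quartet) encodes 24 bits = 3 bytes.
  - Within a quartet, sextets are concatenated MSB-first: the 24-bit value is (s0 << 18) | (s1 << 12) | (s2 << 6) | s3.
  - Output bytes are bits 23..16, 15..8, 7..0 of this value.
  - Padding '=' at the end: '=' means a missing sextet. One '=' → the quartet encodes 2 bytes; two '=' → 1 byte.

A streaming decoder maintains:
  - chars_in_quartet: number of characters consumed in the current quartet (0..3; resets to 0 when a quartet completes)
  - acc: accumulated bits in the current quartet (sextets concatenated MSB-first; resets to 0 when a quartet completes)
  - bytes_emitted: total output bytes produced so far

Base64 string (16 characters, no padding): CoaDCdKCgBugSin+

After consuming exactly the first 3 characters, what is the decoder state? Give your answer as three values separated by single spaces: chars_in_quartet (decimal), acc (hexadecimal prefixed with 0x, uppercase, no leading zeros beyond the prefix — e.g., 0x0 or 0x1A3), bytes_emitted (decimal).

After char 0 ('C'=2): chars_in_quartet=1 acc=0x2 bytes_emitted=0
After char 1 ('o'=40): chars_in_quartet=2 acc=0xA8 bytes_emitted=0
After char 2 ('a'=26): chars_in_quartet=3 acc=0x2A1A bytes_emitted=0

Answer: 3 0x2A1A 0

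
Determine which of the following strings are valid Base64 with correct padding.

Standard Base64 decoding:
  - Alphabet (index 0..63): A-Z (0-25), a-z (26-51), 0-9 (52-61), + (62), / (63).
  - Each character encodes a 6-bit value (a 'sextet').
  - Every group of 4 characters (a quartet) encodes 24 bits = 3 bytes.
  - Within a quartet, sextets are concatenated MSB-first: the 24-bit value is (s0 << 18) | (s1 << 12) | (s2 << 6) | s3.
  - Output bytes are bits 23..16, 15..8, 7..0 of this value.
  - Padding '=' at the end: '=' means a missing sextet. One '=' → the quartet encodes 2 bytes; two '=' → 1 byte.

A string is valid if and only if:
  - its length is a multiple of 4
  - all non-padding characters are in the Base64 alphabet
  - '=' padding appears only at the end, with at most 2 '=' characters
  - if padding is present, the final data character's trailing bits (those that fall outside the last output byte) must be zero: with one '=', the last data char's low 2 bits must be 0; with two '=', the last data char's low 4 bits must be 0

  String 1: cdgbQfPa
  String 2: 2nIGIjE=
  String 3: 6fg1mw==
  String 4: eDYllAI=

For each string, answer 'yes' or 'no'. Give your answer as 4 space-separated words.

String 1: 'cdgbQfPa' → valid
String 2: '2nIGIjE=' → valid
String 3: '6fg1mw==' → valid
String 4: 'eDYllAI=' → valid

Answer: yes yes yes yes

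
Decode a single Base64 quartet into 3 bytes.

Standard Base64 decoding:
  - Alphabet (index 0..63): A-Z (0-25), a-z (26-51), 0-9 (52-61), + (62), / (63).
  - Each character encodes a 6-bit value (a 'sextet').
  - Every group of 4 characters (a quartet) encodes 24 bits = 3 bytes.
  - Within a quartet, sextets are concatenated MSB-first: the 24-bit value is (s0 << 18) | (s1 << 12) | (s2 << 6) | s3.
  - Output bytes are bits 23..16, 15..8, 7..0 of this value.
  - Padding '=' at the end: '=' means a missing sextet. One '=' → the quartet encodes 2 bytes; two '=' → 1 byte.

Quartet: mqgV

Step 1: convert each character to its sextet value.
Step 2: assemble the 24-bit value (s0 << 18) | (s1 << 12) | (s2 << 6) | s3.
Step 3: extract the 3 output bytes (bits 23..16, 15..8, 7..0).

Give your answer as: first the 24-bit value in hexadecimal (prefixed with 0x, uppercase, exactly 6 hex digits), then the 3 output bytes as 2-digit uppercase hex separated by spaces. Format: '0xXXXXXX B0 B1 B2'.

Sextets: m=38, q=42, g=32, V=21
24-bit: (38<<18) | (42<<12) | (32<<6) | 21
      = 0x980000 | 0x02A000 | 0x000800 | 0x000015
      = 0x9AA815
Bytes: (v>>16)&0xFF=9A, (v>>8)&0xFF=A8, v&0xFF=15

Answer: 0x9AA815 9A A8 15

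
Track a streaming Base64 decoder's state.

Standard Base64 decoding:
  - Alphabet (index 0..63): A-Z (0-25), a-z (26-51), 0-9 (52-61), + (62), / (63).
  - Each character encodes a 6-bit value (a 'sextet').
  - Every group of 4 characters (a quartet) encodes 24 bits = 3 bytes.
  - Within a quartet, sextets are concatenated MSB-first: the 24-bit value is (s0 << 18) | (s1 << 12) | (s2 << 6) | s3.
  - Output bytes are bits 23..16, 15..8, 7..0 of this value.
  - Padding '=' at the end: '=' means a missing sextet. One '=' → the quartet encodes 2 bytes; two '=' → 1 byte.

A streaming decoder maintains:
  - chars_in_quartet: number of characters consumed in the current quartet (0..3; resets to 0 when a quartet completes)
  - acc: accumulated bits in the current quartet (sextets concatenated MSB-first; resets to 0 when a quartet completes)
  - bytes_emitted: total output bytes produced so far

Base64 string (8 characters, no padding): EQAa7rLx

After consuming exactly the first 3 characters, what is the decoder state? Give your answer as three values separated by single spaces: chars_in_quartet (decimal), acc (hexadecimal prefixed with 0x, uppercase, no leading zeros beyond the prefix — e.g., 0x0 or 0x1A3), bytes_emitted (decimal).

Answer: 3 0x4400 0

Derivation:
After char 0 ('E'=4): chars_in_quartet=1 acc=0x4 bytes_emitted=0
After char 1 ('Q'=16): chars_in_quartet=2 acc=0x110 bytes_emitted=0
After char 2 ('A'=0): chars_in_quartet=3 acc=0x4400 bytes_emitted=0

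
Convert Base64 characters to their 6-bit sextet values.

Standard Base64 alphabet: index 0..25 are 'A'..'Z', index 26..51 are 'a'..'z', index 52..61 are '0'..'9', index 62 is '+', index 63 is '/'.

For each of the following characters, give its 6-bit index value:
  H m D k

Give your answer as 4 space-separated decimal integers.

Answer: 7 38 3 36

Derivation:
'H': A..Z range, ord('H') − ord('A') = 7
'm': a..z range, 26 + ord('m') − ord('a') = 38
'D': A..Z range, ord('D') − ord('A') = 3
'k': a..z range, 26 + ord('k') − ord('a') = 36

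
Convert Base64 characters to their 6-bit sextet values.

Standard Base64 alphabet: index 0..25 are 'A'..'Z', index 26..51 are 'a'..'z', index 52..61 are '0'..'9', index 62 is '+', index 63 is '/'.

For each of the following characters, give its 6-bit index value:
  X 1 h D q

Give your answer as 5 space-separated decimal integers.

'X': A..Z range, ord('X') − ord('A') = 23
'1': 0..9 range, 52 + ord('1') − ord('0') = 53
'h': a..z range, 26 + ord('h') − ord('a') = 33
'D': A..Z range, ord('D') − ord('A') = 3
'q': a..z range, 26 + ord('q') − ord('a') = 42

Answer: 23 53 33 3 42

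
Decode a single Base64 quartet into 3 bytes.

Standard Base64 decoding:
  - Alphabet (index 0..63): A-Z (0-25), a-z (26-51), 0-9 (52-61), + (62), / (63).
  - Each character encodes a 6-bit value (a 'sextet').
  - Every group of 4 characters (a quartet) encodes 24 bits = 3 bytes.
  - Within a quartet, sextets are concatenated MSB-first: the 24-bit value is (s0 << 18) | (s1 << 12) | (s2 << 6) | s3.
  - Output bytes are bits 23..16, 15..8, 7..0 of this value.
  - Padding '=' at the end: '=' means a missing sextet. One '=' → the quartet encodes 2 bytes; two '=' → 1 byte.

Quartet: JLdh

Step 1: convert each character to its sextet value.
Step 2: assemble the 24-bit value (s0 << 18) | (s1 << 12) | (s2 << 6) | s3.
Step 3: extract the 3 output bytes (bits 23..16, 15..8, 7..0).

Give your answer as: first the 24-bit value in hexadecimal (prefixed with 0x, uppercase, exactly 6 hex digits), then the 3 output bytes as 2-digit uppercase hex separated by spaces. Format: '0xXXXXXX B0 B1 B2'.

Sextets: J=9, L=11, d=29, h=33
24-bit: (9<<18) | (11<<12) | (29<<6) | 33
      = 0x240000 | 0x00B000 | 0x000740 | 0x000021
      = 0x24B761
Bytes: (v>>16)&0xFF=24, (v>>8)&0xFF=B7, v&0xFF=61

Answer: 0x24B761 24 B7 61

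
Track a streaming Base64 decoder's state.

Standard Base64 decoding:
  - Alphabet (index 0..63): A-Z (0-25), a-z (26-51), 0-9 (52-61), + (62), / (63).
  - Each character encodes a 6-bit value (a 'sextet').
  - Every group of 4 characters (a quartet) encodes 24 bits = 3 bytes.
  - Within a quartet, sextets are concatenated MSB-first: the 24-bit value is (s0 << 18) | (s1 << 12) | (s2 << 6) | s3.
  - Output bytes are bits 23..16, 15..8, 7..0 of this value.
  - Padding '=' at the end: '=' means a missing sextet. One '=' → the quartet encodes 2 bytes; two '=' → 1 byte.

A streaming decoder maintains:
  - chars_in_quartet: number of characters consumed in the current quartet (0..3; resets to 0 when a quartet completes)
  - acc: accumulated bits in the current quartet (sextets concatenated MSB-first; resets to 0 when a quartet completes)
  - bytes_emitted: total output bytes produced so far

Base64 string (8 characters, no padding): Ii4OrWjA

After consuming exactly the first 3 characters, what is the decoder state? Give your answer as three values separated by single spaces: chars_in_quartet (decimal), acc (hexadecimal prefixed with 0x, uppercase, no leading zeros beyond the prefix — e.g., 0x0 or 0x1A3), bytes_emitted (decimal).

After char 0 ('I'=8): chars_in_quartet=1 acc=0x8 bytes_emitted=0
After char 1 ('i'=34): chars_in_quartet=2 acc=0x222 bytes_emitted=0
After char 2 ('4'=56): chars_in_quartet=3 acc=0x88B8 bytes_emitted=0

Answer: 3 0x88B8 0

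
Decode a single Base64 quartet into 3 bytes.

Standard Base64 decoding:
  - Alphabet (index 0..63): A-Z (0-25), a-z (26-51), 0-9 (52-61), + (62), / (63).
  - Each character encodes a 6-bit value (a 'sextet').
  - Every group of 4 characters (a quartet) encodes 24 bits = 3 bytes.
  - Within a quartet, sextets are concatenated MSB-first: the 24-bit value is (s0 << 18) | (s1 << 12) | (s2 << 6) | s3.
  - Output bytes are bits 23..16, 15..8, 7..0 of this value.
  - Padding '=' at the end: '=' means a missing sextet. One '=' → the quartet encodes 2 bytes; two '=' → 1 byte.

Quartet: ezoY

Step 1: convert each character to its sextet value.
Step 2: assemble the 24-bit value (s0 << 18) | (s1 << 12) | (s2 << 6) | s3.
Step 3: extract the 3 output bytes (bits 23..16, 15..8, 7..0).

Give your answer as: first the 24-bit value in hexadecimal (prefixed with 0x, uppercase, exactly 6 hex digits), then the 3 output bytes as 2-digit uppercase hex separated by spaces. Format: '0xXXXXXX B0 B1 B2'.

Answer: 0x7B3A18 7B 3A 18

Derivation:
Sextets: e=30, z=51, o=40, Y=24
24-bit: (30<<18) | (51<<12) | (40<<6) | 24
      = 0x780000 | 0x033000 | 0x000A00 | 0x000018
      = 0x7B3A18
Bytes: (v>>16)&0xFF=7B, (v>>8)&0xFF=3A, v&0xFF=18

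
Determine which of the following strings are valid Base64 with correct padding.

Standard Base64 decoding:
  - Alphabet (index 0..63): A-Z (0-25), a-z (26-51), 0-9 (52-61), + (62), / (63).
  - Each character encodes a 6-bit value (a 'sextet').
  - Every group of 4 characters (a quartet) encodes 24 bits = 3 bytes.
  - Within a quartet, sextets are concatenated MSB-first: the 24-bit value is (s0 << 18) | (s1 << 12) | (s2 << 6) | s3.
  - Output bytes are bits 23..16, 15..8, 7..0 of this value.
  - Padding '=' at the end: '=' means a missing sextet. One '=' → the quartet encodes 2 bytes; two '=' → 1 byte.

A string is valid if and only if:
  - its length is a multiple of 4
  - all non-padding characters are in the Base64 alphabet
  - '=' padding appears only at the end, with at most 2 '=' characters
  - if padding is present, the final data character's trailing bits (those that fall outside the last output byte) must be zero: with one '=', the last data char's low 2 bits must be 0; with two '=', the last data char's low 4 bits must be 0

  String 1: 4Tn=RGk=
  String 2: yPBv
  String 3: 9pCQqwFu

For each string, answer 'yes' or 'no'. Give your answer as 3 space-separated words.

Answer: no yes yes

Derivation:
String 1: '4Tn=RGk=' → invalid (bad char(s): ['=']; '=' in middle)
String 2: 'yPBv' → valid
String 3: '9pCQqwFu' → valid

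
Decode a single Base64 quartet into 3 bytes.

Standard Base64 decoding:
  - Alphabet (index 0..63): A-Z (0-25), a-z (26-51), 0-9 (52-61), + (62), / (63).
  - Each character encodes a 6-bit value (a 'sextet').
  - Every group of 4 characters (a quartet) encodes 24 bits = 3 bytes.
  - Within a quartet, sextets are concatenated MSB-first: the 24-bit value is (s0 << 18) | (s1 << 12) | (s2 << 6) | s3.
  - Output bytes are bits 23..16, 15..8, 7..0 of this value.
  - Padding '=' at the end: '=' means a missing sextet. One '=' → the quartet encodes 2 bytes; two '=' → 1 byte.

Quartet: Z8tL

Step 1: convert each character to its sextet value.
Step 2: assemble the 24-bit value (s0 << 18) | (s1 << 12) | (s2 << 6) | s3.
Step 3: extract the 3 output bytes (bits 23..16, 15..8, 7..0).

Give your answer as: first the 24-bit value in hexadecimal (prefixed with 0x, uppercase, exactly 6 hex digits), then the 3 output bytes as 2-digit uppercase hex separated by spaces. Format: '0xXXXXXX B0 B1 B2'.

Sextets: Z=25, 8=60, t=45, L=11
24-bit: (25<<18) | (60<<12) | (45<<6) | 11
      = 0x640000 | 0x03C000 | 0x000B40 | 0x00000B
      = 0x67CB4B
Bytes: (v>>16)&0xFF=67, (v>>8)&0xFF=CB, v&0xFF=4B

Answer: 0x67CB4B 67 CB 4B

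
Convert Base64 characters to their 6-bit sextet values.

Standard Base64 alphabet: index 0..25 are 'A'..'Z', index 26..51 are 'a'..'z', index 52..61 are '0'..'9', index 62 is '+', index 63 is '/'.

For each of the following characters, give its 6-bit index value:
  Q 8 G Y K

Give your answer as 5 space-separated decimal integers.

'Q': A..Z range, ord('Q') − ord('A') = 16
'8': 0..9 range, 52 + ord('8') − ord('0') = 60
'G': A..Z range, ord('G') − ord('A') = 6
'Y': A..Z range, ord('Y') − ord('A') = 24
'K': A..Z range, ord('K') − ord('A') = 10

Answer: 16 60 6 24 10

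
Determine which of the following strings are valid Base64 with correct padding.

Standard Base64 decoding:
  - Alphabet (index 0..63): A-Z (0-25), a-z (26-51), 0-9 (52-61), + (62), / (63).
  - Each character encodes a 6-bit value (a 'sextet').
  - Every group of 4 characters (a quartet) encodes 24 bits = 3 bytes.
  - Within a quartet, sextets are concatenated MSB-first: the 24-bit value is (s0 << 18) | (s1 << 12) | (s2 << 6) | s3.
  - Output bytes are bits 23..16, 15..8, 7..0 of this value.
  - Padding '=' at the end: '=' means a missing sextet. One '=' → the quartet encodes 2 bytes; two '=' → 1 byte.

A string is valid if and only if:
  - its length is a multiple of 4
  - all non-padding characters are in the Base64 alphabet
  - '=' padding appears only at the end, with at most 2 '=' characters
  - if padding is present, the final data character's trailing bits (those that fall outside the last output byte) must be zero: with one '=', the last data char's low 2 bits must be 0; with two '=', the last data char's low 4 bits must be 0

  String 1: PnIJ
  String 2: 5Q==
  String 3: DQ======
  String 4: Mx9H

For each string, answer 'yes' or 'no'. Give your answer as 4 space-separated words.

String 1: 'PnIJ' → valid
String 2: '5Q==' → valid
String 3: 'DQ======' → invalid (6 pad chars (max 2))
String 4: 'Mx9H' → valid

Answer: yes yes no yes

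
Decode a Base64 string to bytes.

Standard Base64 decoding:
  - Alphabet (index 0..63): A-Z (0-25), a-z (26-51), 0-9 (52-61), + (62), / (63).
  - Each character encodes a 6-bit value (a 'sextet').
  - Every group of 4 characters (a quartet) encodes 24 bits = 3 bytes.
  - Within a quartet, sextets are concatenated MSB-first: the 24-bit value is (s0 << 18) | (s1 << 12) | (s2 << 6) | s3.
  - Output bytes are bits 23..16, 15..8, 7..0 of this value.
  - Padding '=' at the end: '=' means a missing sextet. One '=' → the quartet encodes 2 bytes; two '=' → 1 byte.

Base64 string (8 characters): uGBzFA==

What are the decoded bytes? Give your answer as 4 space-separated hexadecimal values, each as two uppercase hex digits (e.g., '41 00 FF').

After char 0 ('u'=46): chars_in_quartet=1 acc=0x2E bytes_emitted=0
After char 1 ('G'=6): chars_in_quartet=2 acc=0xB86 bytes_emitted=0
After char 2 ('B'=1): chars_in_quartet=3 acc=0x2E181 bytes_emitted=0
After char 3 ('z'=51): chars_in_quartet=4 acc=0xB86073 -> emit B8 60 73, reset; bytes_emitted=3
After char 4 ('F'=5): chars_in_quartet=1 acc=0x5 bytes_emitted=3
After char 5 ('A'=0): chars_in_quartet=2 acc=0x140 bytes_emitted=3
Padding '==': partial quartet acc=0x140 -> emit 14; bytes_emitted=4

Answer: B8 60 73 14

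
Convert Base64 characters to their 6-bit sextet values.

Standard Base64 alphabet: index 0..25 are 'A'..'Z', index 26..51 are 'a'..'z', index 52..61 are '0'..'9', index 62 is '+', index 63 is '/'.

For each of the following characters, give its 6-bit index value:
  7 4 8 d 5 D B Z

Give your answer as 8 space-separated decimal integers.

'7': 0..9 range, 52 + ord('7') − ord('0') = 59
'4': 0..9 range, 52 + ord('4') − ord('0') = 56
'8': 0..9 range, 52 + ord('8') − ord('0') = 60
'd': a..z range, 26 + ord('d') − ord('a') = 29
'5': 0..9 range, 52 + ord('5') − ord('0') = 57
'D': A..Z range, ord('D') − ord('A') = 3
'B': A..Z range, ord('B') − ord('A') = 1
'Z': A..Z range, ord('Z') − ord('A') = 25

Answer: 59 56 60 29 57 3 1 25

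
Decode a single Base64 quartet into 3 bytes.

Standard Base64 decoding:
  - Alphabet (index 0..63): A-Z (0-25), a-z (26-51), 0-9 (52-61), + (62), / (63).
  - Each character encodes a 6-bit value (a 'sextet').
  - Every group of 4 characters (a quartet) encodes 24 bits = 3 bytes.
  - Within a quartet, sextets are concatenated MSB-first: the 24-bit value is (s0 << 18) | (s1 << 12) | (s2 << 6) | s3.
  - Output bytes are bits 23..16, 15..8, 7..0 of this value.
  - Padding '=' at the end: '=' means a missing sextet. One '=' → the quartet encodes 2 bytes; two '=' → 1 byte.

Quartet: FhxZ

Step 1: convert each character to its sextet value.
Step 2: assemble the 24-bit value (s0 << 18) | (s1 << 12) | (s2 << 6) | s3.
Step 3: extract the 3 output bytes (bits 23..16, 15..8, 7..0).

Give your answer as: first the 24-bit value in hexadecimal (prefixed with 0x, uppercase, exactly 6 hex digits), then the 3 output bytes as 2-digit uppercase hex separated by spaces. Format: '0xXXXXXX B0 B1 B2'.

Answer: 0x161C59 16 1C 59

Derivation:
Sextets: F=5, h=33, x=49, Z=25
24-bit: (5<<18) | (33<<12) | (49<<6) | 25
      = 0x140000 | 0x021000 | 0x000C40 | 0x000019
      = 0x161C59
Bytes: (v>>16)&0xFF=16, (v>>8)&0xFF=1C, v&0xFF=59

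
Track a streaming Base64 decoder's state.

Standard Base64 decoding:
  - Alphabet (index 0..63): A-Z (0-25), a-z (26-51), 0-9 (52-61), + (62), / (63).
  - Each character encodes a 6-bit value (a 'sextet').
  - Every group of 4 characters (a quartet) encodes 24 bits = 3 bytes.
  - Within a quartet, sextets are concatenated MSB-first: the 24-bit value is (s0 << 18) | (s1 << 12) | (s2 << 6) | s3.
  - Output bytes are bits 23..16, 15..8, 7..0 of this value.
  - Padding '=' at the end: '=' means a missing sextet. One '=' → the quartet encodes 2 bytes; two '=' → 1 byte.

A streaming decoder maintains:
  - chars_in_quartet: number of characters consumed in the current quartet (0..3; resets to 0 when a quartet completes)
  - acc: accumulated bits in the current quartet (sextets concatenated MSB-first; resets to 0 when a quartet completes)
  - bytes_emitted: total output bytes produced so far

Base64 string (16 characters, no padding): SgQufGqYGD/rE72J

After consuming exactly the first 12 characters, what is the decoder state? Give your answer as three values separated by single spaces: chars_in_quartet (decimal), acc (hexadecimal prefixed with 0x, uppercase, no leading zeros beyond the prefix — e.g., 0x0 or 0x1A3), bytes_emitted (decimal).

After char 0 ('S'=18): chars_in_quartet=1 acc=0x12 bytes_emitted=0
After char 1 ('g'=32): chars_in_quartet=2 acc=0x4A0 bytes_emitted=0
After char 2 ('Q'=16): chars_in_quartet=3 acc=0x12810 bytes_emitted=0
After char 3 ('u'=46): chars_in_quartet=4 acc=0x4A042E -> emit 4A 04 2E, reset; bytes_emitted=3
After char 4 ('f'=31): chars_in_quartet=1 acc=0x1F bytes_emitted=3
After char 5 ('G'=6): chars_in_quartet=2 acc=0x7C6 bytes_emitted=3
After char 6 ('q'=42): chars_in_quartet=3 acc=0x1F1AA bytes_emitted=3
After char 7 ('Y'=24): chars_in_quartet=4 acc=0x7C6A98 -> emit 7C 6A 98, reset; bytes_emitted=6
After char 8 ('G'=6): chars_in_quartet=1 acc=0x6 bytes_emitted=6
After char 9 ('D'=3): chars_in_quartet=2 acc=0x183 bytes_emitted=6
After char 10 ('/'=63): chars_in_quartet=3 acc=0x60FF bytes_emitted=6
After char 11 ('r'=43): chars_in_quartet=4 acc=0x183FEB -> emit 18 3F EB, reset; bytes_emitted=9

Answer: 0 0x0 9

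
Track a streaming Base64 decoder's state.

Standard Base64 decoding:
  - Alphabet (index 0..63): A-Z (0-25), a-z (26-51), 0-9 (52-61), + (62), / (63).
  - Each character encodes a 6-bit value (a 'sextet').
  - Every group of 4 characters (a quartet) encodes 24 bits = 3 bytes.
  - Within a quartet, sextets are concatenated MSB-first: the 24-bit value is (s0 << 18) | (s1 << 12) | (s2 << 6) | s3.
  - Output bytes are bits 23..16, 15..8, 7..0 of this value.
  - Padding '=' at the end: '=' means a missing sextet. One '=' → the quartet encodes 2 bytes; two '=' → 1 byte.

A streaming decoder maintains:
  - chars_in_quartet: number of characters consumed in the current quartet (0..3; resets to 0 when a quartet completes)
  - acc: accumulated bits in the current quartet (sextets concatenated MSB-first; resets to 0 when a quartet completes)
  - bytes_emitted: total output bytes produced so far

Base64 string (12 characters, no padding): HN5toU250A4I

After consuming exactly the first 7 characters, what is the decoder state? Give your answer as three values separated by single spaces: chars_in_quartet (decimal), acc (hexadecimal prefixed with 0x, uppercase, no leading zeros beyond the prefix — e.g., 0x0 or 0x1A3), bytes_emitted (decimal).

After char 0 ('H'=7): chars_in_quartet=1 acc=0x7 bytes_emitted=0
After char 1 ('N'=13): chars_in_quartet=2 acc=0x1CD bytes_emitted=0
After char 2 ('5'=57): chars_in_quartet=3 acc=0x7379 bytes_emitted=0
After char 3 ('t'=45): chars_in_quartet=4 acc=0x1CDE6D -> emit 1C DE 6D, reset; bytes_emitted=3
After char 4 ('o'=40): chars_in_quartet=1 acc=0x28 bytes_emitted=3
After char 5 ('U'=20): chars_in_quartet=2 acc=0xA14 bytes_emitted=3
After char 6 ('2'=54): chars_in_quartet=3 acc=0x28536 bytes_emitted=3

Answer: 3 0x28536 3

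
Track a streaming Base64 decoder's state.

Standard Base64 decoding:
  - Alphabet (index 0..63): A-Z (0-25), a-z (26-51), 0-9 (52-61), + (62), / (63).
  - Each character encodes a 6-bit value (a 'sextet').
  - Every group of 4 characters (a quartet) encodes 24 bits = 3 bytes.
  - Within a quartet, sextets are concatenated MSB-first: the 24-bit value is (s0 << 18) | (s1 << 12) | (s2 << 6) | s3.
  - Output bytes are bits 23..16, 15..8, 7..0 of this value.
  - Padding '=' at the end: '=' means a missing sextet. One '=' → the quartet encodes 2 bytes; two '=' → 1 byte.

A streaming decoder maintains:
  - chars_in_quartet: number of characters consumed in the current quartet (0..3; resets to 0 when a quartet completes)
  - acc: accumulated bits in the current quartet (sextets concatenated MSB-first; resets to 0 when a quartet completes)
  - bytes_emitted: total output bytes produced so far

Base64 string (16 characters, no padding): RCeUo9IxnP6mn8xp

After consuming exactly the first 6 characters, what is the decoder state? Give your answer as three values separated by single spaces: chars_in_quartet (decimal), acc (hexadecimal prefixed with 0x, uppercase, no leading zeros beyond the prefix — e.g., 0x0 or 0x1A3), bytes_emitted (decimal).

After char 0 ('R'=17): chars_in_quartet=1 acc=0x11 bytes_emitted=0
After char 1 ('C'=2): chars_in_quartet=2 acc=0x442 bytes_emitted=0
After char 2 ('e'=30): chars_in_quartet=3 acc=0x1109E bytes_emitted=0
After char 3 ('U'=20): chars_in_quartet=4 acc=0x442794 -> emit 44 27 94, reset; bytes_emitted=3
After char 4 ('o'=40): chars_in_quartet=1 acc=0x28 bytes_emitted=3
After char 5 ('9'=61): chars_in_quartet=2 acc=0xA3D bytes_emitted=3

Answer: 2 0xA3D 3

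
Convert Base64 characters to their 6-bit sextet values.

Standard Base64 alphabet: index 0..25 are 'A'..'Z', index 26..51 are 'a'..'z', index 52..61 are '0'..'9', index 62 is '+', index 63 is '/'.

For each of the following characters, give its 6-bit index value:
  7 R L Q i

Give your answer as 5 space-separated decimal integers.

'7': 0..9 range, 52 + ord('7') − ord('0') = 59
'R': A..Z range, ord('R') − ord('A') = 17
'L': A..Z range, ord('L') − ord('A') = 11
'Q': A..Z range, ord('Q') − ord('A') = 16
'i': a..z range, 26 + ord('i') − ord('a') = 34

Answer: 59 17 11 16 34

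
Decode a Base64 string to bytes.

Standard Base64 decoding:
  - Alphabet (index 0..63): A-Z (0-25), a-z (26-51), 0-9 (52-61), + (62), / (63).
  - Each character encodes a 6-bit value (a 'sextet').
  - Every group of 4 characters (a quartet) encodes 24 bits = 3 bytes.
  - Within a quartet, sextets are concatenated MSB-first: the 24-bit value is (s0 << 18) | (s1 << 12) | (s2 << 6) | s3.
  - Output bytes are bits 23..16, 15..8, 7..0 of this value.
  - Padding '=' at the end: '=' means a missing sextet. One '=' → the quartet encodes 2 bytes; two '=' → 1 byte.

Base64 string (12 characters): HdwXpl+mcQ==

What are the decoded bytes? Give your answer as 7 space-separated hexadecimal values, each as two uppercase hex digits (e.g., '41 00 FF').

Answer: 1D DC 17 A6 5F A6 71

Derivation:
After char 0 ('H'=7): chars_in_quartet=1 acc=0x7 bytes_emitted=0
After char 1 ('d'=29): chars_in_quartet=2 acc=0x1DD bytes_emitted=0
After char 2 ('w'=48): chars_in_quartet=3 acc=0x7770 bytes_emitted=0
After char 3 ('X'=23): chars_in_quartet=4 acc=0x1DDC17 -> emit 1D DC 17, reset; bytes_emitted=3
After char 4 ('p'=41): chars_in_quartet=1 acc=0x29 bytes_emitted=3
After char 5 ('l'=37): chars_in_quartet=2 acc=0xA65 bytes_emitted=3
After char 6 ('+'=62): chars_in_quartet=3 acc=0x2997E bytes_emitted=3
After char 7 ('m'=38): chars_in_quartet=4 acc=0xA65FA6 -> emit A6 5F A6, reset; bytes_emitted=6
After char 8 ('c'=28): chars_in_quartet=1 acc=0x1C bytes_emitted=6
After char 9 ('Q'=16): chars_in_quartet=2 acc=0x710 bytes_emitted=6
Padding '==': partial quartet acc=0x710 -> emit 71; bytes_emitted=7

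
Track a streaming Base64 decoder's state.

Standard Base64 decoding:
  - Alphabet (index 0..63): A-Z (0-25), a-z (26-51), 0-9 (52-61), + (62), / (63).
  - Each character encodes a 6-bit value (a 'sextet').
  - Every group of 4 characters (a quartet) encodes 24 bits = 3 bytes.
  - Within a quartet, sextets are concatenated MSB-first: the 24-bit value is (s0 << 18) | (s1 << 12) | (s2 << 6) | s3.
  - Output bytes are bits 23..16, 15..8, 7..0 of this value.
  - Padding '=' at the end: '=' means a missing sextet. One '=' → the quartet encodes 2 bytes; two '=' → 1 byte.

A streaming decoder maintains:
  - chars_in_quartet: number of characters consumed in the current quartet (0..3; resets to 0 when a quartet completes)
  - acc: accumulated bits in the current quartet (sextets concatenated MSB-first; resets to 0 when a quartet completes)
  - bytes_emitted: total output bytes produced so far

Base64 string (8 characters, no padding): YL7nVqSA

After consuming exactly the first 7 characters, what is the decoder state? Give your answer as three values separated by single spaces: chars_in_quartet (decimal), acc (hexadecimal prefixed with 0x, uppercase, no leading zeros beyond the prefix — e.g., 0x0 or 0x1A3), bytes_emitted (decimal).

After char 0 ('Y'=24): chars_in_quartet=1 acc=0x18 bytes_emitted=0
After char 1 ('L'=11): chars_in_quartet=2 acc=0x60B bytes_emitted=0
After char 2 ('7'=59): chars_in_quartet=3 acc=0x182FB bytes_emitted=0
After char 3 ('n'=39): chars_in_quartet=4 acc=0x60BEE7 -> emit 60 BE E7, reset; bytes_emitted=3
After char 4 ('V'=21): chars_in_quartet=1 acc=0x15 bytes_emitted=3
After char 5 ('q'=42): chars_in_quartet=2 acc=0x56A bytes_emitted=3
After char 6 ('S'=18): chars_in_quartet=3 acc=0x15A92 bytes_emitted=3

Answer: 3 0x15A92 3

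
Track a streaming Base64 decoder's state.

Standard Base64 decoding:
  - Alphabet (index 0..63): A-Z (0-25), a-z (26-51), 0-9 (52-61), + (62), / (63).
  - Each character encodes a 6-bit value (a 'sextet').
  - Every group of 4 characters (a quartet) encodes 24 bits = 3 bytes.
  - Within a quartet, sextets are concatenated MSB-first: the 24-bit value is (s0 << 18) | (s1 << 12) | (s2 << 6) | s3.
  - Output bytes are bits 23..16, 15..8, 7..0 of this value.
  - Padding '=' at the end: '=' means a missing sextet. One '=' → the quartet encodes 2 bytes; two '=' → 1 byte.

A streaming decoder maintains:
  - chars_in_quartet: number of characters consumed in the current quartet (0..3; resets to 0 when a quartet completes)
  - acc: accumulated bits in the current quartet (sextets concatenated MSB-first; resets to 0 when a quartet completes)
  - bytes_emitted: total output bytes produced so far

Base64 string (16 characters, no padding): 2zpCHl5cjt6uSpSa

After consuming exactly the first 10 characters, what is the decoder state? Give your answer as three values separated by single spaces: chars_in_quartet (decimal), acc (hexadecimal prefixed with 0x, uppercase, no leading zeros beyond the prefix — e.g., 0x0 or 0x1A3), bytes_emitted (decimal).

Answer: 2 0x8ED 6

Derivation:
After char 0 ('2'=54): chars_in_quartet=1 acc=0x36 bytes_emitted=0
After char 1 ('z'=51): chars_in_quartet=2 acc=0xDB3 bytes_emitted=0
After char 2 ('p'=41): chars_in_quartet=3 acc=0x36CE9 bytes_emitted=0
After char 3 ('C'=2): chars_in_quartet=4 acc=0xDB3A42 -> emit DB 3A 42, reset; bytes_emitted=3
After char 4 ('H'=7): chars_in_quartet=1 acc=0x7 bytes_emitted=3
After char 5 ('l'=37): chars_in_quartet=2 acc=0x1E5 bytes_emitted=3
After char 6 ('5'=57): chars_in_quartet=3 acc=0x7979 bytes_emitted=3
After char 7 ('c'=28): chars_in_quartet=4 acc=0x1E5E5C -> emit 1E 5E 5C, reset; bytes_emitted=6
After char 8 ('j'=35): chars_in_quartet=1 acc=0x23 bytes_emitted=6
After char 9 ('t'=45): chars_in_quartet=2 acc=0x8ED bytes_emitted=6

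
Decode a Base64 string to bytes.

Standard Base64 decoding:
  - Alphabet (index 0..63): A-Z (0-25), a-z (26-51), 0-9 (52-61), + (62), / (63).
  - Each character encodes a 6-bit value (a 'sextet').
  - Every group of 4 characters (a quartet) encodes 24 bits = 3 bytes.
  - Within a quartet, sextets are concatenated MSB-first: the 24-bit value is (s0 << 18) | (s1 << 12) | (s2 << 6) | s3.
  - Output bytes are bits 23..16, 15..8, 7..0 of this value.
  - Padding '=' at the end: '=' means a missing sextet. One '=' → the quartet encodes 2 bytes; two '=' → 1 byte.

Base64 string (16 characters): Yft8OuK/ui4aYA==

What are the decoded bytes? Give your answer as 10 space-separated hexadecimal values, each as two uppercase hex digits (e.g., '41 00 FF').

After char 0 ('Y'=24): chars_in_quartet=1 acc=0x18 bytes_emitted=0
After char 1 ('f'=31): chars_in_quartet=2 acc=0x61F bytes_emitted=0
After char 2 ('t'=45): chars_in_quartet=3 acc=0x187ED bytes_emitted=0
After char 3 ('8'=60): chars_in_quartet=4 acc=0x61FB7C -> emit 61 FB 7C, reset; bytes_emitted=3
After char 4 ('O'=14): chars_in_quartet=1 acc=0xE bytes_emitted=3
After char 5 ('u'=46): chars_in_quartet=2 acc=0x3AE bytes_emitted=3
After char 6 ('K'=10): chars_in_quartet=3 acc=0xEB8A bytes_emitted=3
After char 7 ('/'=63): chars_in_quartet=4 acc=0x3AE2BF -> emit 3A E2 BF, reset; bytes_emitted=6
After char 8 ('u'=46): chars_in_quartet=1 acc=0x2E bytes_emitted=6
After char 9 ('i'=34): chars_in_quartet=2 acc=0xBA2 bytes_emitted=6
After char 10 ('4'=56): chars_in_quartet=3 acc=0x2E8B8 bytes_emitted=6
After char 11 ('a'=26): chars_in_quartet=4 acc=0xBA2E1A -> emit BA 2E 1A, reset; bytes_emitted=9
After char 12 ('Y'=24): chars_in_quartet=1 acc=0x18 bytes_emitted=9
After char 13 ('A'=0): chars_in_quartet=2 acc=0x600 bytes_emitted=9
Padding '==': partial quartet acc=0x600 -> emit 60; bytes_emitted=10

Answer: 61 FB 7C 3A E2 BF BA 2E 1A 60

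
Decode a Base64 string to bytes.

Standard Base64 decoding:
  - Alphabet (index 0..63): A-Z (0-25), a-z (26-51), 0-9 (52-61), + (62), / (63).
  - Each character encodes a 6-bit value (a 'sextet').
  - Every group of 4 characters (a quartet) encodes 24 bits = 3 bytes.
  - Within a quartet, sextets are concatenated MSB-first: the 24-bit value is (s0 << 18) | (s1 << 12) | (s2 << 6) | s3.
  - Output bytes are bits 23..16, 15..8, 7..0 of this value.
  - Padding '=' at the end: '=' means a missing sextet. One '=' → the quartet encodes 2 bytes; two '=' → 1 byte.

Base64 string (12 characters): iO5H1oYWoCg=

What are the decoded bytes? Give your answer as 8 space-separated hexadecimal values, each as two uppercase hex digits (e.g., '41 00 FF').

Answer: 88 EE 47 D6 86 16 A0 28

Derivation:
After char 0 ('i'=34): chars_in_quartet=1 acc=0x22 bytes_emitted=0
After char 1 ('O'=14): chars_in_quartet=2 acc=0x88E bytes_emitted=0
After char 2 ('5'=57): chars_in_quartet=3 acc=0x223B9 bytes_emitted=0
After char 3 ('H'=7): chars_in_quartet=4 acc=0x88EE47 -> emit 88 EE 47, reset; bytes_emitted=3
After char 4 ('1'=53): chars_in_quartet=1 acc=0x35 bytes_emitted=3
After char 5 ('o'=40): chars_in_quartet=2 acc=0xD68 bytes_emitted=3
After char 6 ('Y'=24): chars_in_quartet=3 acc=0x35A18 bytes_emitted=3
After char 7 ('W'=22): chars_in_quartet=4 acc=0xD68616 -> emit D6 86 16, reset; bytes_emitted=6
After char 8 ('o'=40): chars_in_quartet=1 acc=0x28 bytes_emitted=6
After char 9 ('C'=2): chars_in_quartet=2 acc=0xA02 bytes_emitted=6
After char 10 ('g'=32): chars_in_quartet=3 acc=0x280A0 bytes_emitted=6
Padding '=': partial quartet acc=0x280A0 -> emit A0 28; bytes_emitted=8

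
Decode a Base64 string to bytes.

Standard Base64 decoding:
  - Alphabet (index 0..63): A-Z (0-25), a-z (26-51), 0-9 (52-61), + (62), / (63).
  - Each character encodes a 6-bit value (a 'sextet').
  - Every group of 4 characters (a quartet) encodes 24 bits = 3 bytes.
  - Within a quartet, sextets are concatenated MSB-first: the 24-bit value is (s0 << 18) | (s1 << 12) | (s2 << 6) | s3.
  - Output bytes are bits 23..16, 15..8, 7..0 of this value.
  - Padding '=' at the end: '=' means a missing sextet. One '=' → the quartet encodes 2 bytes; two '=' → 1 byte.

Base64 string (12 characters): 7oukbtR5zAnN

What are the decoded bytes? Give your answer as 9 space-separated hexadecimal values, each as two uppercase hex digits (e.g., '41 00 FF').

Answer: EE 8B A4 6E D4 79 CC 09 CD

Derivation:
After char 0 ('7'=59): chars_in_quartet=1 acc=0x3B bytes_emitted=0
After char 1 ('o'=40): chars_in_quartet=2 acc=0xEE8 bytes_emitted=0
After char 2 ('u'=46): chars_in_quartet=3 acc=0x3BA2E bytes_emitted=0
After char 3 ('k'=36): chars_in_quartet=4 acc=0xEE8BA4 -> emit EE 8B A4, reset; bytes_emitted=3
After char 4 ('b'=27): chars_in_quartet=1 acc=0x1B bytes_emitted=3
After char 5 ('t'=45): chars_in_quartet=2 acc=0x6ED bytes_emitted=3
After char 6 ('R'=17): chars_in_quartet=3 acc=0x1BB51 bytes_emitted=3
After char 7 ('5'=57): chars_in_quartet=4 acc=0x6ED479 -> emit 6E D4 79, reset; bytes_emitted=6
After char 8 ('z'=51): chars_in_quartet=1 acc=0x33 bytes_emitted=6
After char 9 ('A'=0): chars_in_quartet=2 acc=0xCC0 bytes_emitted=6
After char 10 ('n'=39): chars_in_quartet=3 acc=0x33027 bytes_emitted=6
After char 11 ('N'=13): chars_in_quartet=4 acc=0xCC09CD -> emit CC 09 CD, reset; bytes_emitted=9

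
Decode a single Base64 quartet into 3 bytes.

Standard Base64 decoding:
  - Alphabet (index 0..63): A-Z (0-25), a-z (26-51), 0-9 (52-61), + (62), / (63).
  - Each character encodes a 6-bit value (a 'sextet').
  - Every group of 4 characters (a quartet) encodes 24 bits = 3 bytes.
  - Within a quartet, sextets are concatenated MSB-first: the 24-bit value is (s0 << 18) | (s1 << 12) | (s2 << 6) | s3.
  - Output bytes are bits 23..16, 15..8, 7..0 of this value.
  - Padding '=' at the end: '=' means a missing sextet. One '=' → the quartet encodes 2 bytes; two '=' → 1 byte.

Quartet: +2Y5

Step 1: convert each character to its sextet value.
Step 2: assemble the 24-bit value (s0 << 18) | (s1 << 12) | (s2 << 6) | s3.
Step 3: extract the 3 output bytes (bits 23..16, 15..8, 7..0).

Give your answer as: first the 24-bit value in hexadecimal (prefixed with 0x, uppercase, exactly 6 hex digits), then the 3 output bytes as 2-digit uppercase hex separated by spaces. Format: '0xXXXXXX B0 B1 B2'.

Answer: 0xFB6639 FB 66 39

Derivation:
Sextets: +=62, 2=54, Y=24, 5=57
24-bit: (62<<18) | (54<<12) | (24<<6) | 57
      = 0xF80000 | 0x036000 | 0x000600 | 0x000039
      = 0xFB6639
Bytes: (v>>16)&0xFF=FB, (v>>8)&0xFF=66, v&0xFF=39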